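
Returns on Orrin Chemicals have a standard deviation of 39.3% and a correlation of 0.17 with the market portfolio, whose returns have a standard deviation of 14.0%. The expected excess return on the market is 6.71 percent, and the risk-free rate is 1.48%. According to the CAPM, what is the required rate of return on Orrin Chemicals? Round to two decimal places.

β = ρ × σ_i / σ_m = 0.17 × 39.3% / 14.0% = 0.4772
E(R) = 1.48% + 0.4772 × 6.71% = 4.68%

4.68%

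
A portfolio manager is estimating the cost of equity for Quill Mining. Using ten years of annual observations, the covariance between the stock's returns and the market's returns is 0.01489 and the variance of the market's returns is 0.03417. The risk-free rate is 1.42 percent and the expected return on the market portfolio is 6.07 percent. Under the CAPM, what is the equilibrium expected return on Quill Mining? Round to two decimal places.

3.45%

β = Cov(R_i, R_m) / Var(R_m) = 0.01489 / 0.03417 = 0.4358
MRP = 6.07% − 1.42% = 4.65%
E(R) = R_f + β × MRP = 1.42% + 0.4358 × 4.65% = 3.45%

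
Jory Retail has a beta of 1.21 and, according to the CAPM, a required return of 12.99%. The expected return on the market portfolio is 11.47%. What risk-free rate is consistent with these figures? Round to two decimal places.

E(R) = R_f + β(E(R_m) − R_f) = R_f(1 − β) + β·E(R_m)
12.99% = R_f × (1 − 1.21) + 1.21 × 11.47%
12.99% = R_f × -0.21 + 13.8787%
R_f = (12.99% − 13.8787%) / -0.21 = 4.23%

4.23%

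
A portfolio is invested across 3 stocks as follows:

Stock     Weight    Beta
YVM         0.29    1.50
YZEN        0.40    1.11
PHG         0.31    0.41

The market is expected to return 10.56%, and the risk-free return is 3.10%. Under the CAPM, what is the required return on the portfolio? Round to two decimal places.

10.61%

β_P = Σ w_i β_i = 0.29×1.50 + 0.40×1.11 + 0.31×0.41 = 1.0061
MRP = 10.56% − 3.10% = 7.46%
E(R_P) = R_f + β_P × MRP = 3.10% + 1.0061 × 7.46% = 10.61%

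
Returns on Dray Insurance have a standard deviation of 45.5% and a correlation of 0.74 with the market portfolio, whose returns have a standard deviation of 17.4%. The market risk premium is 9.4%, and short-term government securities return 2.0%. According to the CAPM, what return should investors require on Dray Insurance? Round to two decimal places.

20.19%

β = ρ × σ_i / σ_m = 0.74 × 45.5% / 17.4% = 1.9351
E(R) = 2.0% + 1.9351 × 9.4% = 20.19%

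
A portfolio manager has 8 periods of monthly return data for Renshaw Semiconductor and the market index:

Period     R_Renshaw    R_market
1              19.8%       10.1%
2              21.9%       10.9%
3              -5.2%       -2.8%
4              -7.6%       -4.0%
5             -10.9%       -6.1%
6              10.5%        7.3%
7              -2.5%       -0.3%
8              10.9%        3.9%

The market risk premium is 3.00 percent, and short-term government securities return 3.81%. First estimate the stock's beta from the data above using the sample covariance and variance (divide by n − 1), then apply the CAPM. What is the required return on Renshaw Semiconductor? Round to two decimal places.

Mean R_i = (19.8 + 21.9 − 5.2 − 7.6 − 10.9 + 10.5 − 2.5 + 10.9) / 8 = 4.6125%
Mean R_m = (10.1 + 10.9 − 2.8 − 4.0 − 6.1 + 7.3 − 0.3 + 3.9) / 8 = 2.3750%
Σ(R_i − R̄_i)(R_m − R̄_m) = 582.4125  ⇒  Cov = 582.4125 / 7 = 83.2018
Σ(R_m − R̄_m)² = 305.3350  ⇒  Var(R_m) = 305.3350 / 7 = 43.6193
β = Cov / Var(R_m) = 83.2018 / 43.6193 = 1.9075
E(R) = R_f + β × MRP = 3.81% + 1.9075 × 3.00% = 9.53%

9.53%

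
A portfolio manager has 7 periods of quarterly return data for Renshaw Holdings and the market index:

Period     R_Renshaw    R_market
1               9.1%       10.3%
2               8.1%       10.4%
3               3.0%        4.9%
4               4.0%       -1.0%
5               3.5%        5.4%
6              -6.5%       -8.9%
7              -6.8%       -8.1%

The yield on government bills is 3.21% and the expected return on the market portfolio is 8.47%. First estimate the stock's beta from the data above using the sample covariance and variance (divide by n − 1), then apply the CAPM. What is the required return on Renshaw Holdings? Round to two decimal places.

Mean R_i = (9.1 + 8.1 + 3.0 + 4.0 + 3.5 − 6.5 − 6.8) / 7 = 2.0571%
Mean R_m = (10.3 + 10.4 + 4.9 − 1.0 + 5.4 − 8.9 − 8.1) / 7 = 1.8571%
Σ(R_i − R̄_i)(R_m − R̄_m) = 293.7571  ⇒  Cov = 293.7571 / 6 = 48.9595
Σ(R_m − R̄_m)² = 389.0971  ⇒  Var(R_m) = 389.0971 / 6 = 64.8495
β = Cov / Var(R_m) = 48.9595 / 64.8495 = 0.7550
MRP = 8.47% − 3.21% = 5.26%
E(R) = R_f + β × MRP = 3.21% + 0.7550 × 5.26% = 7.18%

7.18%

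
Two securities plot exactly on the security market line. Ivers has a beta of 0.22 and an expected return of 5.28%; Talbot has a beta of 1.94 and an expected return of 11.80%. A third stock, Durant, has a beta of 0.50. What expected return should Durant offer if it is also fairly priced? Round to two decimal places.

MRP (SML slope) = (11.80% − 5.28%) / (1.94 − 0.22) = 6.52% / 1.72 = 3.7907%
R_f (intercept) = 5.28% − 0.22 × 3.7907% = 4.4460%
E(R_Durant) = R_f + β × MRP = 4.4460% + 0.50 × 3.7907% = 6.34%

6.34%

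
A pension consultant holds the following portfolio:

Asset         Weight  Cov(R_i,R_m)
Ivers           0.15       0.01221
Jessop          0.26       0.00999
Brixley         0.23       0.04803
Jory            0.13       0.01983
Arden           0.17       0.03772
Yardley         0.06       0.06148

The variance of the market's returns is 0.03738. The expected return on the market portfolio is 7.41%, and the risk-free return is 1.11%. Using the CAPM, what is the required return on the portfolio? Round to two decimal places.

β_Ivers = 0.01221 / 0.03738 = 0.3266
β_Jessop = 0.00999 / 0.03738 = 0.2673
β_Brixley = 0.04803 / 0.03738 = 1.2849
β_Jory = 0.01983 / 0.03738 = 0.5305
β_Arden = 0.03772 / 0.03738 = 1.0091
β_Yardley = 0.06148 / 0.03738 = 1.6447
β_P = Σ w_i β_i = 0.15×0.3266 + 0.26×0.2673 + 0.23×1.2849 + 0.13×0.5305 + 0.17×1.0091 + 0.06×1.6447 = 0.7532
MRP = 7.41% − 1.11% = 6.30%
E(R_P) = R_f + β_P × MRP = 1.11% + 0.7532 × 6.30% = 5.86%

5.86%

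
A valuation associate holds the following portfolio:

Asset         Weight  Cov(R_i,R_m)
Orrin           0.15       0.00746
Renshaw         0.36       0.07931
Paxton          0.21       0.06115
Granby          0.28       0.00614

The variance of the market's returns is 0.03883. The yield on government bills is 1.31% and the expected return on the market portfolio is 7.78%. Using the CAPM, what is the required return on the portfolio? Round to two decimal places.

8.68%

β_Orrin = 0.00746 / 0.03883 = 0.1921
β_Renshaw = 0.07931 / 0.03883 = 2.0425
β_Paxton = 0.06115 / 0.03883 = 1.5748
β_Granby = 0.00614 / 0.03883 = 0.1581
β_P = Σ w_i β_i = 0.15×0.1921 + 0.36×2.0425 + 0.21×1.5748 + 0.28×0.1581 = 1.1391
MRP = 7.78% − 1.31% = 6.47%
E(R_P) = R_f + β_P × MRP = 1.31% + 1.1391 × 6.47% = 8.68%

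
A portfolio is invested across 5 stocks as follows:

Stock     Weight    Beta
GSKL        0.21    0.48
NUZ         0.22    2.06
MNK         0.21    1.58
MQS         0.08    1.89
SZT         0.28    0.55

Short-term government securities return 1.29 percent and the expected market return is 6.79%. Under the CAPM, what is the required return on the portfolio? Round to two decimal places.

7.84%

β_P = Σ w_i β_i = 0.21×0.48 + 0.22×2.06 + 0.21×1.58 + 0.08×1.89 + 0.28×0.55 = 1.1910
MRP = 6.79% − 1.29% = 5.50%
E(R_P) = R_f + β_P × MRP = 1.29% + 1.1910 × 5.50% = 7.84%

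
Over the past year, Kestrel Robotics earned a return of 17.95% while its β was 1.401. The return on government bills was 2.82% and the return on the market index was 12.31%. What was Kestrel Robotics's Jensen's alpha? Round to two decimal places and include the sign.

+1.83%

Market excess return = 12.31% − 2.82% = 9.49%
CAPM benchmark = R_f + β(R_m − R_f) = 2.82% + 1.401 × 9.49% = 16.11549%
α = actual − benchmark = 17.95% − 16.11549% = +1.83%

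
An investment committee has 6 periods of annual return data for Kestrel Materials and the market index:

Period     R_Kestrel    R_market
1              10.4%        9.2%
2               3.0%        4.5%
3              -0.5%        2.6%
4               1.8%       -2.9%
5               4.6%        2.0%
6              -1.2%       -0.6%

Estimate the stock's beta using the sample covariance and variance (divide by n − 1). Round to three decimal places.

0.773

Mean R_i = (10.4 + 3.0 − 0.5 + 1.8 + 4.6 − 1.2) / 6 = 3.0167%
Mean R_m = (9.2 + 4.5 + 2.6 − 2.9 + 2.0 − 0.6) / 6 = 2.4667%
Σ(R_i − R̄_i)(R_m − R̄_m) = 67.9333  ⇒  Cov = 67.9333 / 5 = 13.5867
Σ(R_m − R̄_m)² = 87.9133  ⇒  Var(R_m) = 87.9133 / 5 = 17.5827
β = Cov / Var(R_m) = 13.5867 / 17.5827 = 0.7727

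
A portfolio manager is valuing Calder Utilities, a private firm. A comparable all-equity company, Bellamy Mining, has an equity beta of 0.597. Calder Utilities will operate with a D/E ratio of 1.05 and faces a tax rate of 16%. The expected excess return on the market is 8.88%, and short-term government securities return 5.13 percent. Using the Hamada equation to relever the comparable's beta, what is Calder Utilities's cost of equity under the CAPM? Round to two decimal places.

15.11%

β_L = β_U × [1 + (1 − t)(D/E)] = 0.597 × [1 + (1 − 0.16) × 1.05]
    = 0.597 × [1 + 0.84 × 1.05] = 0.597 × 1.8820 = 1.1236
E(R) = R_f + β_L × MRP = 5.13% + 1.1236 × 8.88% = 15.11%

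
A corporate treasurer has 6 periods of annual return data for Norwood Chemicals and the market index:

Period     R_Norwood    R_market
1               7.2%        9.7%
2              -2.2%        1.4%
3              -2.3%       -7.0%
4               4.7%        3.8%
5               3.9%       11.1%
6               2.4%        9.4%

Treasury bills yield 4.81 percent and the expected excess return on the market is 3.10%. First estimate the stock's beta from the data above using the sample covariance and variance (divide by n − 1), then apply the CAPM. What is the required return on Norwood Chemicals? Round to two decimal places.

Mean R_i = (7.2 − 2.2 − 2.3 + 4.7 + 3.9 + 2.4) / 6 = 2.2833%
Mean R_m = (9.7 + 1.4 − 7.0 + 3.8 + 11.1 + 9.4) / 6 = 4.7333%
Σ(R_i − R̄_i)(R_m − R̄_m) = 101.7233  ⇒  Cov = 101.7233 / 5 = 20.3447
Σ(R_m − R̄_m)² = 236.6333  ⇒  Var(R_m) = 236.6333 / 5 = 47.3267
β = Cov / Var(R_m) = 20.3447 / 47.3267 = 0.4299
E(R) = R_f + β × MRP = 4.81% + 0.4299 × 3.10% = 6.14%

6.14%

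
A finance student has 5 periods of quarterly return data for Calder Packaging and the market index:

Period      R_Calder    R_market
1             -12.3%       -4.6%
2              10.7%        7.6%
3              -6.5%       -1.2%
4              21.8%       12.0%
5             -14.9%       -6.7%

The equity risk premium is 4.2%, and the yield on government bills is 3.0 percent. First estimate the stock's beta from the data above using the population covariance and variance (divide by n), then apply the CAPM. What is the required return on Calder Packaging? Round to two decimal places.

Mean R_i = (-12.3 + 10.7 − 6.5 + 21.8 − 14.9) / 5 = -0.2400%
Mean R_m = (-4.6 + 7.6 − 1.2 + 12.0 − 6.7) / 5 = 1.4200%
Σ(R_i − R̄_i)(R_m − R̄_m) = 508.8340  ⇒  Cov = 508.8340 / 5 = 101.7668
Σ(R_m − R̄_m)² = 259.1680  ⇒  Var(R_m) = 259.1680 / 5 = 51.8336
β = Cov / Var(R_m) = 101.7668 / 51.8336 = 1.9633
E(R) = R_f + β × MRP = 3.0% + 1.9633 × 4.2% = 11.25%

11.25%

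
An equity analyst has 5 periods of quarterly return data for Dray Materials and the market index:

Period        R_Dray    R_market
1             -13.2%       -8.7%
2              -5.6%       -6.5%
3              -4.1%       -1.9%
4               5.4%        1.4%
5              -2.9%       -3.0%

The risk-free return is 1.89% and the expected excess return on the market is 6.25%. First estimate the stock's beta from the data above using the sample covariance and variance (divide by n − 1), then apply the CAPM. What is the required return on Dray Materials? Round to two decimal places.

Mean R_i = (-13.2 − 5.6 − 4.1 + 5.4 − 2.9) / 5 = -4.0800%
Mean R_m = (-8.7 − 6.5 − 1.9 + 1.4 − 3.0) / 5 = -3.7400%
Σ(R_i − R̄_i)(R_m − R̄_m) = 98.9940  ⇒  Cov = 98.9940 / 4 = 24.7485
Σ(R_m − R̄_m)² = 62.5720  ⇒  Var(R_m) = 62.5720 / 4 = 15.6430
β = Cov / Var(R_m) = 24.7485 / 15.6430 = 1.5821
E(R) = R_f + β × MRP = 1.89% + 1.5821 × 6.25% = 11.78%

11.78%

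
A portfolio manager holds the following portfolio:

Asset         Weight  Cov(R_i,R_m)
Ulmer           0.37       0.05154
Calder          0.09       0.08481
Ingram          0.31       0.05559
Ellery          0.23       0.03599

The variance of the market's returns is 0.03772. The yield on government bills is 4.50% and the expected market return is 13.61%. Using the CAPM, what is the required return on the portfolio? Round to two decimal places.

17.11%

β_Ulmer = 0.05154 / 0.03772 = 1.3664
β_Calder = 0.08481 / 0.03772 = 2.2484
β_Ingram = 0.05559 / 0.03772 = 1.4738
β_Ellery = 0.03599 / 0.03772 = 0.9541
β_P = Σ w_i β_i = 0.37×1.3664 + 0.09×2.2484 + 0.31×1.4738 + 0.23×0.9541 = 1.3842
MRP = 13.61% − 4.50% = 9.11%
E(R_P) = R_f + β_P × MRP = 4.50% + 1.3842 × 9.11% = 17.11%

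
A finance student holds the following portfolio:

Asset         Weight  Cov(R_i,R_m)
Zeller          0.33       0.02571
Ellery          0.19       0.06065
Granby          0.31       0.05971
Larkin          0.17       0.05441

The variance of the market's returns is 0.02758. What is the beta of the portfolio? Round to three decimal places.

1.732

β_Zeller = 0.02571 / 0.02758 = 0.9322
β_Ellery = 0.06065 / 0.02758 = 2.1991
β_Granby = 0.05971 / 0.02758 = 2.1650
β_Larkin = 0.05441 / 0.02758 = 1.9728
β_P = Σ w_i β_i = 0.33×0.9322 + 0.19×2.1991 + 0.31×2.1650 + 0.17×1.9728 = 1.7320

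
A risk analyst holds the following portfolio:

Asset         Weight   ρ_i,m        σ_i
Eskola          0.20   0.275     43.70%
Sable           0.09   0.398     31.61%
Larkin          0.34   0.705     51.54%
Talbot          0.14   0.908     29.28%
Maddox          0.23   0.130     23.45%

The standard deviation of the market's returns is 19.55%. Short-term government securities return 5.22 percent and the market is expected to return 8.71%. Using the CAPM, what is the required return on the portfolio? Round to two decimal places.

8.85%

β_Eskola = 0.275 × 43.70% / 19.55% = 0.6147
β_Sable = 0.398 × 31.61% / 19.55% = 0.6435
β_Larkin = 0.705 × 51.54% / 19.55% = 1.8586
β_Talbot = 0.908 × 29.28% / 19.55% = 1.3599
β_Maddox = 0.130 × 23.45% / 19.55% = 0.1559
β_P = Σ w_i β_i = 0.20×0.6147 + 0.09×0.6435 + 0.34×1.8586 + 0.14×1.3599 + 0.23×0.1559 = 1.0390
MRP = 8.71% − 5.22% = 3.49%
E(R_P) = R_f + β_P × MRP = 5.22% + 1.0390 × 3.49% = 8.85%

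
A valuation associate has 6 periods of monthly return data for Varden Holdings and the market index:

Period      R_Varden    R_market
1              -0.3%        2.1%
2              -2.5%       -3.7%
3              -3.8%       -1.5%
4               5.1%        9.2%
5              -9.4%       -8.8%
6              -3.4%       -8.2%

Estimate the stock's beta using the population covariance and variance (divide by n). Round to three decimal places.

Mean R_i = (-0.3 − 2.5 − 3.8 + 5.1 − 9.4 − 3.4) / 6 = -2.3833%
Mean R_m = (2.1 − 3.7 − 1.5 + 9.2 − 8.8 − 8.2) / 6 = -1.8167%
Σ(R_i − R̄_i)(R_m − R̄_m) = 145.8617  ⇒  Cov = 145.8617 / 6 = 24.3103
Σ(R_m − R̄_m)² = 229.8683  ⇒  Var(R_m) = 229.8683 / 6 = 38.3114
β = Cov / Var(R_m) = 24.3103 / 38.3114 = 0.6345

0.635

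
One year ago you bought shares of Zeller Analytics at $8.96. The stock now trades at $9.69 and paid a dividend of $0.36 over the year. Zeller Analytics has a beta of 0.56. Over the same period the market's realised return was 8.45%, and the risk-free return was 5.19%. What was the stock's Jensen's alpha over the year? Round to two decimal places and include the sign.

+5.15%

Realised HPR = (P1 + D1 − P0) / P0 = (9.69 + 0.36 − 8.96) / 8.96 = 1.09 / 8.96 = 12.1652%
MRP = 8.45% − 5.19% = 3.26%
CAPM required = R_f + β·MRP = 5.19% + 0.56 × 3.26% = 7.0156%
α = realised − required = 12.1652% − 7.0156% = +5.15%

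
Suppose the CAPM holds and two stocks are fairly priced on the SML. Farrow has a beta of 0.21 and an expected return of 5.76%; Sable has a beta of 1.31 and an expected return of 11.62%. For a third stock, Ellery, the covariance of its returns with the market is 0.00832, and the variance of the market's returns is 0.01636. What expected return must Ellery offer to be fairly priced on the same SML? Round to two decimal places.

7.35%

MRP = (11.62% − 5.76%) / (1.31 − 0.21) = 5.3273%
R_f = 5.76% − 0.21 × 5.3273% = 4.6413%
β_Ellery = Cov / Var(R_m) = 0.00832 / 0.01636 = 0.5086
E(R_Ellery) = R_f + β × MRP = 4.6413% + 0.5086 × 5.3273% = 7.35%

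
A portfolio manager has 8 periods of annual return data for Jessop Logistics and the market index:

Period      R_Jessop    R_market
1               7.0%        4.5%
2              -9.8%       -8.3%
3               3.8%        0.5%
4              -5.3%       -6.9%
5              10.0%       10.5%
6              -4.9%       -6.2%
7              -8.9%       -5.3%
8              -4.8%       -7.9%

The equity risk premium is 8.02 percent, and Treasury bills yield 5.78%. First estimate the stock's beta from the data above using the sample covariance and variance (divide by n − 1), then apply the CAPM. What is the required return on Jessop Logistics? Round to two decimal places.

14.05%

Mean R_i = (7.0 − 9.8 + 3.8 − 5.3 + 10.0 − 4.9 − 8.9 − 4.8) / 8 = -1.6125%
Mean R_m = (4.5 − 8.3 + 0.5 − 6.9 + 10.5 − 6.2 − 5.3 − 7.9) / 8 = -2.3875%
Σ(R_i − R̄_i)(R_m − R̄_m) = 340.9813  ⇒  Cov = 340.9813 / 7 = 48.7116
Σ(R_m − R̄_m)² = 330.5888  ⇒  Var(R_m) = 330.5888 / 7 = 47.2270
β = Cov / Var(R_m) = 48.7116 / 47.2270 = 1.0314
E(R) = R_f + β × MRP = 5.78% + 1.0314 × 8.02% = 14.05%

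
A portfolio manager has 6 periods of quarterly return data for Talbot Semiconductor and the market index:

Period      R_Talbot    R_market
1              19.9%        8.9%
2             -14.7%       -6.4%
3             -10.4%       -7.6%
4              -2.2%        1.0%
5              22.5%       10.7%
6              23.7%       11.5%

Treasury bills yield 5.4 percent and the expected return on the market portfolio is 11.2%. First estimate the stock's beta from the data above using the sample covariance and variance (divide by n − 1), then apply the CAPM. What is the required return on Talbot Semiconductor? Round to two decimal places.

17.03%

Mean R_i = (19.9 − 14.7 − 10.4 − 2.2 + 22.5 + 23.7) / 6 = 6.4667%
Mean R_m = (8.9 − 6.4 − 7.6 + 1.0 + 10.7 + 11.5) / 6 = 3.0167%
Σ(R_i − R̄_i)(R_m − R̄_m) = 744.2833  ⇒  Cov = 744.2833 / 5 = 148.8567
Σ(R_m − R̄_m)² = 371.0683  ⇒  Var(R_m) = 371.0683 / 5 = 74.2137
β = Cov / Var(R_m) = 148.8567 / 74.2137 = 2.0058
MRP = 11.2% − 5.4% = 5.80%
E(R) = R_f + β × MRP = 5.4% + 2.0058 × 5.8% = 17.03%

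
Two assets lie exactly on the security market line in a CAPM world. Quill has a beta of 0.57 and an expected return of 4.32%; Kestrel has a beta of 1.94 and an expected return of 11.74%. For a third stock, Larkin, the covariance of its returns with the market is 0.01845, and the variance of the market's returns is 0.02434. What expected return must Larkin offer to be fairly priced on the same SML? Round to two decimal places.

MRP = (11.74% − 4.32%) / (1.94 − 0.57) = 5.4161%
R_f = 4.32% − 0.57 × 5.4161% = 1.2328%
β_Larkin = Cov / Var(R_m) = 0.01845 / 0.02434 = 0.7580
E(R_Larkin) = R_f + β × MRP = 1.2328% + 0.7580 × 5.4161% = 5.34%

5.34%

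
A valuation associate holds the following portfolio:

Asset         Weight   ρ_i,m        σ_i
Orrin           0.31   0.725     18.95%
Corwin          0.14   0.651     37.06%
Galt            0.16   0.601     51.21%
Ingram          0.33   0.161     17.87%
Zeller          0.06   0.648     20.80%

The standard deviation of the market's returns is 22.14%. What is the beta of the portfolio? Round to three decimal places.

β_Orrin = 0.725 × 18.95% / 22.14% = 0.6205
β_Corwin = 0.651 × 37.06% / 22.14% = 1.0897
β_Galt = 0.601 × 51.21% / 22.14% = 1.3901
β_Ingram = 0.161 × 17.87% / 22.14% = 0.1299
β_Zeller = 0.648 × 20.80% / 22.14% = 0.6088
β_P = Σ w_i β_i = 0.31×0.6205 + 0.14×1.0897 + 0.16×1.3901 + 0.33×0.1299 + 0.06×0.6088 = 0.6467

0.647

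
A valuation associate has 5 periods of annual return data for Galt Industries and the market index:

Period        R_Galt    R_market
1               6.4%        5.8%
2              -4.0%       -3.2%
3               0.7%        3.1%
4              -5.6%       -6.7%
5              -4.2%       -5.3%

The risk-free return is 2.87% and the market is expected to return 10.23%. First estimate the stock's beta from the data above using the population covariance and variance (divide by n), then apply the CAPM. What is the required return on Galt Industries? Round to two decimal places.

Mean R_i = (6.4 − 4.0 + 0.7 − 5.6 − 4.2) / 5 = -1.3400%
Mean R_m = (5.8 − 3.2 + 3.1 − 6.7 − 5.3) / 5 = -1.2600%
Σ(R_i − R̄_i)(R_m − R̄_m) = 103.4280  ⇒  Cov = 103.4280 / 5 = 20.6856
Σ(R_m − R̄_m)² = 118.5320  ⇒  Var(R_m) = 118.5320 / 5 = 23.7064
β = Cov / Var(R_m) = 20.6856 / 23.7064 = 0.8726
MRP = 10.23% − 2.87% = 7.36%
E(R) = R_f + β × MRP = 2.87% + 0.8726 × 7.36% = 9.29%

9.29%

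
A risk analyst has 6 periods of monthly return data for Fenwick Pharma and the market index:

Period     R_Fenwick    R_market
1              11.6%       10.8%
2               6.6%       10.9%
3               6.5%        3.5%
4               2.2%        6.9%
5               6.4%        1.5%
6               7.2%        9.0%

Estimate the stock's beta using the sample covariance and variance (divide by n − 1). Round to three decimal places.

0.289

Mean R_i = (11.6 + 6.6 + 6.5 + 2.2 + 6.4 + 7.2) / 6 = 6.7500%
Mean R_m = (10.8 + 10.9 + 3.5 + 6.9 + 1.5 + 9.0) / 6 = 7.1000%
Σ(R_i − R̄_i)(R_m − R̄_m) = 22.0000  ⇒  Cov = 22.0000 / 5 = 4.4000
Σ(R_m − R̄_m)² = 76.1000  ⇒  Var(R_m) = 76.1000 / 5 = 15.2200
β = Cov / Var(R_m) = 4.4000 / 15.2200 = 0.2891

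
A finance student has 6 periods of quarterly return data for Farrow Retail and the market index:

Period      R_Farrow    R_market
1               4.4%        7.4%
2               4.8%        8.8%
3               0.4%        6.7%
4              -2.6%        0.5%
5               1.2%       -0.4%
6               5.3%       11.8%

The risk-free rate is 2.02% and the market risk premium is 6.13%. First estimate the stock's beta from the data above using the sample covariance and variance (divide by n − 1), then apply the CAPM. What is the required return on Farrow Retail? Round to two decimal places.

5.22%

Mean R_i = (4.4 + 4.8 + 0.4 − 2.6 + 1.2 + 5.3) / 6 = 2.2500%
Mean R_m = (7.4 + 8.8 + 6.7 + 0.5 − 0.4 + 11.8) / 6 = 5.8000%
Σ(R_i − R̄_i)(R_m − R̄_m) = 59.9400  ⇒  Cov = 59.9400 / 5 = 11.9880
Σ(R_m − R̄_m)² = 114.9000  ⇒  Var(R_m) = 114.9000 / 5 = 22.9800
β = Cov / Var(R_m) = 11.9880 / 22.9800 = 0.5217
E(R) = R_f + β × MRP = 2.02% + 0.5217 × 6.13% = 5.22%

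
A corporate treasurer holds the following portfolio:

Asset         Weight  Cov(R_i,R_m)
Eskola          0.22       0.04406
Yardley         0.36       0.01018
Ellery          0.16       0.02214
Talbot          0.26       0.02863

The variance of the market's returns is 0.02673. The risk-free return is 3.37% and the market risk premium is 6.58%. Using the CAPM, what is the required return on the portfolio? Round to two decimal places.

9.36%

β_Eskola = 0.04406 / 0.02673 = 1.6483
β_Yardley = 0.01018 / 0.02673 = 0.3808
β_Ellery = 0.02214 / 0.02673 = 0.8283
β_Talbot = 0.02863 / 0.02673 = 1.0711
β_P = Σ w_i β_i = 0.22×1.6483 + 0.36×0.3808 + 0.16×0.8283 + 0.26×1.0711 = 0.9107
E(R_P) = R_f + β_P × MRP = 3.37% + 0.9107 × 6.58% = 9.36%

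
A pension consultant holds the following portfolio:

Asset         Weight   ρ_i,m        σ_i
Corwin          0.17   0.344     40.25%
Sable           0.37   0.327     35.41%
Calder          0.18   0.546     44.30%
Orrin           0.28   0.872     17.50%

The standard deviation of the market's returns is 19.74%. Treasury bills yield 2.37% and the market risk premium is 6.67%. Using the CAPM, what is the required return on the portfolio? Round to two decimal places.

7.53%

β_Corwin = 0.344 × 40.25% / 19.74% = 0.7014
β_Sable = 0.327 × 35.41% / 19.74% = 0.5866
β_Calder = 0.546 × 44.30% / 19.74% = 1.2253
β_Orrin = 0.872 × 17.50% / 19.74% = 0.7730
β_P = Σ w_i β_i = 0.17×0.7014 + 0.37×0.5866 + 0.18×1.2253 + 0.28×0.7730 = 0.7733
E(R_P) = R_f + β_P × MRP = 2.37% + 0.7733 × 6.67% = 7.53%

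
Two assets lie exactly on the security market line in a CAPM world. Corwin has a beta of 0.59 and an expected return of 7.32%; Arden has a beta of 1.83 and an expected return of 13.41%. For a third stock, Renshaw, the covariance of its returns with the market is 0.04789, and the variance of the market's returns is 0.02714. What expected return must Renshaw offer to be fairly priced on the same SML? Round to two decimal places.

13.09%

MRP = (13.41% − 7.32%) / (1.83 − 0.59) = 4.9113%
R_f = 7.32% − 0.59 × 4.9113% = 4.4223%
β_Renshaw = Cov / Var(R_m) = 0.04789 / 0.02714 = 1.7646
E(R_Renshaw) = R_f + β × MRP = 4.4223% + 1.7646 × 4.9113% = 13.09%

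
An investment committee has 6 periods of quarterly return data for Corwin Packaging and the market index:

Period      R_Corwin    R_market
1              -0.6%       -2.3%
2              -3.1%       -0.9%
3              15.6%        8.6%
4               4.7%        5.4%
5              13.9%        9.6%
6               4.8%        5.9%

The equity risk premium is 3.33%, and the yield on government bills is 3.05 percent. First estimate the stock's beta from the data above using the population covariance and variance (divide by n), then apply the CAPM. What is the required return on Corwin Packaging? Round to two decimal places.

7.75%

Mean R_i = (-0.6 − 3.1 + 15.6 + 4.7 + 13.9 + 4.8) / 6 = 5.8833%
Mean R_m = (-2.3 − 0.9 + 8.6 + 5.4 + 9.6 + 5.9) / 6 = 4.3833%
Σ(R_i − R̄_i)(R_m − R̄_m) = 170.7383  ⇒  Cov = 170.7383 / 6 = 28.4564
Σ(R_m − R̄_m)² = 120.9083  ⇒  Var(R_m) = 120.9083 / 6 = 20.1514
β = Cov / Var(R_m) = 28.4564 / 20.1514 = 1.4121
E(R) = R_f + β × MRP = 3.05% + 1.4121 × 3.33% = 7.75%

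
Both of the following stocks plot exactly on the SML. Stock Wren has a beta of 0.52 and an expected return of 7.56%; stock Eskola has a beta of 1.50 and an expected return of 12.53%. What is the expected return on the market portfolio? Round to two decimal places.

9.99%

Both satisfy E(R) = R_f + β·MRP, so the slope of the SML is
MRP = (12.53% − 7.56%) / (1.50 − 0.52) = 4.97% / 0.98 = 5.0714%
R_f = E(R_Wren) − β_Wren·MRP = 7.56% − 0.52 × 5.0714% = 4.9229%
E(R_m) = R_f + MRP = 4.9229% + 5.0714% = 9.99%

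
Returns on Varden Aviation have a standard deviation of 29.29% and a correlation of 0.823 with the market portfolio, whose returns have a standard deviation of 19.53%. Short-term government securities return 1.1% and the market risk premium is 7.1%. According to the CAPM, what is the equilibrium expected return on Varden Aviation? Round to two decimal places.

β = ρ × σ_i / σ_m = 0.823 × 29.29% / 19.53% = 1.2343
E(R) = 1.1% + 1.2343 × 7.1% = 9.86%

9.86%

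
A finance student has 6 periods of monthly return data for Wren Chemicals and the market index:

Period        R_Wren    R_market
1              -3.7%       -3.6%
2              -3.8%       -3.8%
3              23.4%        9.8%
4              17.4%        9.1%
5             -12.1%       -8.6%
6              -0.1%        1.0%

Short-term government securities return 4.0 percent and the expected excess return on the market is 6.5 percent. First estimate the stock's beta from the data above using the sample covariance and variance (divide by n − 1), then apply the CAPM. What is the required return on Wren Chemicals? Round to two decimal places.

15.79%

Mean R_i = (-3.7 − 3.8 + 23.4 + 17.4 − 12.1 − 0.1) / 6 = 3.5167%
Mean R_m = (-3.6 − 3.8 + 9.8 + 9.1 − 8.6 + 1.0) / 6 = 0.6500%
Σ(R_i − R̄_i)(R_m − R̄_m) = 505.6650  ⇒  Cov = 505.6650 / 5 = 101.1330
Σ(R_m − R̄_m)² = 278.6750  ⇒  Var(R_m) = 278.6750 / 5 = 55.7350
β = Cov / Var(R_m) = 101.1330 / 55.7350 = 1.8145
E(R) = R_f + β × MRP = 4.0% + 1.8145 × 6.5% = 15.79%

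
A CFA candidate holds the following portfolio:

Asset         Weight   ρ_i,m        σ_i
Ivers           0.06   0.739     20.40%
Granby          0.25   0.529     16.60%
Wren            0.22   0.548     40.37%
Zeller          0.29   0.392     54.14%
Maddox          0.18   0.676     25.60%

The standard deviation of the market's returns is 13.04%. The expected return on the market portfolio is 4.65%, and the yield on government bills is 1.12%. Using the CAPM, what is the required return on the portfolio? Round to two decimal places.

5.79%

β_Ivers = 0.739 × 20.40% / 13.04% = 1.1561
β_Granby = 0.529 × 16.60% / 13.04% = 0.6734
β_Wren = 0.548 × 40.37% / 13.04% = 1.6965
β_Zeller = 0.392 × 54.14% / 13.04% = 1.6275
β_Maddox = 0.676 × 25.60% / 13.04% = 1.3271
β_P = Σ w_i β_i = 0.06×1.1561 + 0.25×0.6734 + 0.22×1.6965 + 0.29×1.6275 + 0.18×1.3271 = 1.3218
MRP = 4.65% − 1.12% = 3.53%
E(R_P) = R_f + β_P × MRP = 1.12% + 1.3218 × 3.53% = 5.79%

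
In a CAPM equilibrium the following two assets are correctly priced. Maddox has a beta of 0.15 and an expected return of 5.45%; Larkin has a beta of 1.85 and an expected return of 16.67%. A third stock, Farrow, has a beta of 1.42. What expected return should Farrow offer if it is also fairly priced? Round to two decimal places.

13.83%

MRP (SML slope) = (16.67% − 5.45%) / (1.85 − 0.15) = 11.22% / 1.70 = 6.6000%
R_f (intercept) = 5.45% − 0.15 × 6.6000% = 4.4600%
E(R_Farrow) = R_f + β × MRP = 4.4600% + 1.42 × 6.6000% = 13.83%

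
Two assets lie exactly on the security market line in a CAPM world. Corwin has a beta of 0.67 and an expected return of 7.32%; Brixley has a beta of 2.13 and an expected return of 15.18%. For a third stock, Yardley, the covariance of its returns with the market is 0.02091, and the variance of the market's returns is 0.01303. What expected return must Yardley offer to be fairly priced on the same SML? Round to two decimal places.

12.35%

MRP = (15.18% − 7.32%) / (2.13 − 0.67) = 5.3836%
R_f = 7.32% − 0.67 × 5.3836% = 3.7130%
β_Yardley = Cov / Var(R_m) = 0.02091 / 0.01303 = 1.6048
E(R_Yardley) = R_f + β × MRP = 3.7130% + 1.6048 × 5.3836% = 12.35%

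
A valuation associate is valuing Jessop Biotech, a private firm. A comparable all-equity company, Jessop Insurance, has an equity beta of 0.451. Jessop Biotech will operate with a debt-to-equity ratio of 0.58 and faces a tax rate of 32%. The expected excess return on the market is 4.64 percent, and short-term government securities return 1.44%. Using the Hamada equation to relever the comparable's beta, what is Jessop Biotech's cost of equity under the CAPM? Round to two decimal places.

4.36%

β_L = β_U × [1 + (1 − t)(D/E)] = 0.451 × [1 + (1 − 0.32) × 0.58]
    = 0.451 × [1 + 0.68 × 0.58] = 0.451 × 1.3944 = 0.6289
E(R) = R_f + β_L × MRP = 1.44% + 0.6289 × 4.64% = 4.36%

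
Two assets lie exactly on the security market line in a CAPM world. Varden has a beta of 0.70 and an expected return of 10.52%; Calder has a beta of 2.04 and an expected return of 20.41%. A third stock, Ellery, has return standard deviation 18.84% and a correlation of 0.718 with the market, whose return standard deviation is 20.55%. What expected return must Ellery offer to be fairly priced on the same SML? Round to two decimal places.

10.21%

MRP = (20.41% − 10.52%) / (2.04 − 0.70) = 7.3806%
R_f = 10.52% − 0.70 × 7.3806% = 5.3536%
β_Ellery = ρ·σ_i/σ_m = 0.718 × 18.84 / 20.55 = 0.6583
E(R_Ellery) = R_f + β × MRP = 5.3536% + 0.6583 × 7.3806% = 10.21%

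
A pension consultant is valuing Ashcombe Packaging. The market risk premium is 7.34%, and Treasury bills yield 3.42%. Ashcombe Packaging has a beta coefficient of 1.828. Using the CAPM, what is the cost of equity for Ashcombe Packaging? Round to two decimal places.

16.84%

E(R) = R_f + β × MRP = 3.42% + 1.828 × 7.34% = 16.84%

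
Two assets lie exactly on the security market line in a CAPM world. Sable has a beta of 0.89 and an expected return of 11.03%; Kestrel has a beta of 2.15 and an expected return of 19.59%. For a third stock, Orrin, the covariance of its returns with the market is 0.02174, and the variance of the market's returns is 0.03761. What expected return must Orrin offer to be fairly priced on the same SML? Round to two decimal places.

8.91%

MRP = (19.59% − 11.03%) / (2.15 − 0.89) = 6.7937%
R_f = 11.03% − 0.89 × 6.7937% = 4.9836%
β_Orrin = Cov / Var(R_m) = 0.02174 / 0.03761 = 0.5780
E(R_Orrin) = R_f + β × MRP = 4.9836% + 0.5780 × 6.7937% = 8.91%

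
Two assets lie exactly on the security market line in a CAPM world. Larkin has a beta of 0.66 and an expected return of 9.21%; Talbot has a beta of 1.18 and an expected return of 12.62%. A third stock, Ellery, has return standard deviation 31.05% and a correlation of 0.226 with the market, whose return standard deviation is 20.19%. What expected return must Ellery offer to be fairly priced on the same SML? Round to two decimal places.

MRP = (12.62% − 9.21%) / (1.18 − 0.66) = 6.5577%
R_f = 9.21% − 0.66 × 6.5577% = 4.8819%
β_Ellery = ρ·σ_i/σ_m = 0.226 × 31.05 / 20.19 = 0.3476
E(R_Ellery) = R_f + β × MRP = 4.8819% + 0.3476 × 6.5577% = 7.16%

7.16%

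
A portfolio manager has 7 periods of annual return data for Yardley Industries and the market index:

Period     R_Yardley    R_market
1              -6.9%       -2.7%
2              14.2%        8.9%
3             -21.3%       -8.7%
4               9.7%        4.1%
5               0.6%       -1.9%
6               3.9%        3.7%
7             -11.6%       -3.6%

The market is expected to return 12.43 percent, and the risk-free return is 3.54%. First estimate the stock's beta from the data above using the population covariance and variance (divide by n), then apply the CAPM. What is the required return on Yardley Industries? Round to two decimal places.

Mean R_i = (-6.9 + 14.2 − 21.3 + 9.7 + 0.6 + 3.9 − 11.6) / 7 = -1.6286%
Mean R_m = (-2.7 + 8.9 − 8.7 + 4.1 − 1.9 + 3.7 − 3.6) / 7 = -0.0286%
Σ(R_i − R̄_i)(R_m − R̄_m) = 424.8143  ⇒  Cov = 424.8143 / 7 = 60.6878
Σ(R_m − R̄_m)² = 209.2543  ⇒  Var(R_m) = 209.2543 / 7 = 29.8935
β = Cov / Var(R_m) = 60.6878 / 29.8935 = 2.0301
MRP = 12.43% − 3.54% = 8.89%
E(R) = R_f + β × MRP = 3.54% + 2.0301 × 8.89% = 21.59%

21.59%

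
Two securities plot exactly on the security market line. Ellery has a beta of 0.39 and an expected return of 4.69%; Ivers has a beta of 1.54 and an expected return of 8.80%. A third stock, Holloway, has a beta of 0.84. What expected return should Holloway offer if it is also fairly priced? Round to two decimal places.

6.30%

MRP (SML slope) = (8.80% − 4.69%) / (1.54 − 0.39) = 4.11% / 1.15 = 3.5739%
R_f (intercept) = 4.69% − 0.39 × 3.5739% = 3.2962%
E(R_Holloway) = R_f + β × MRP = 3.2962% + 0.84 × 3.5739% = 6.30%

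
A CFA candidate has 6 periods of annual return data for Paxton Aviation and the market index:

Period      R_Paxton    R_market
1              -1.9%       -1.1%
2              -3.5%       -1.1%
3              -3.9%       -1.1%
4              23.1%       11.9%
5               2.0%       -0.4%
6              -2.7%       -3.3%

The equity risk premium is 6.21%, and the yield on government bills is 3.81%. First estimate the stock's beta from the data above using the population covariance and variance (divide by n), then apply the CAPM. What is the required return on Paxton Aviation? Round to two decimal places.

15.33%

Mean R_i = (-1.9 − 3.5 − 3.9 + 23.1 + 2.0 − 2.7) / 6 = 2.1833%
Mean R_m = (-1.1 − 1.1 − 1.1 + 11.9 − 0.4 − 3.3) / 6 = 0.8167%
Σ(R_i − R̄_i)(R_m − R̄_m) = 282.5317  ⇒  Cov = 282.5317 / 6 = 47.0886
Σ(R_m − R̄_m)² = 152.2883  ⇒  Var(R_m) = 152.2883 / 6 = 25.3814
β = Cov / Var(R_m) = 47.0886 / 25.3814 = 1.8552
E(R) = R_f + β × MRP = 3.81% + 1.8552 × 6.21% = 15.33%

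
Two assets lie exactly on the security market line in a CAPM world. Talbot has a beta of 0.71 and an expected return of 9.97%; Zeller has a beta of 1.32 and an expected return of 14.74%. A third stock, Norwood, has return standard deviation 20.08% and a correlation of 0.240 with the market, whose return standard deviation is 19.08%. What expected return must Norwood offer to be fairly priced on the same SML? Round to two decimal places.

6.39%

MRP = (14.74% − 9.97%) / (1.32 − 0.71) = 7.8197%
R_f = 9.97% − 0.71 × 7.8197% = 4.4180%
β_Norwood = ρ·σ_i/σ_m = 0.240 × 20.08 / 19.08 = 0.2526
E(R_Norwood) = R_f + β × MRP = 4.4180% + 0.2526 × 7.8197% = 6.39%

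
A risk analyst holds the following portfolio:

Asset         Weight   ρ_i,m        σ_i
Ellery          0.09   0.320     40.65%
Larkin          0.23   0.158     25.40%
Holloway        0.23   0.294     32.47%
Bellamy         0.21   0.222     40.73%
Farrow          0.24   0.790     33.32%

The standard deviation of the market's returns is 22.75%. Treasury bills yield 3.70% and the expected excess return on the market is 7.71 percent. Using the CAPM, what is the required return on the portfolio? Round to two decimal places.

7.94%

β_Ellery = 0.320 × 40.65% / 22.75% = 0.5718
β_Larkin = 0.158 × 25.40% / 22.75% = 0.1764
β_Holloway = 0.294 × 32.47% / 22.75% = 0.4196
β_Bellamy = 0.222 × 40.73% / 22.75% = 0.3975
β_Farrow = 0.790 × 33.32% / 22.75% = 1.1570
β_P = Σ w_i β_i = 0.09×0.5718 + 0.23×0.1764 + 0.23×0.4196 + 0.21×0.3975 + 0.24×1.1570 = 0.5497
E(R_P) = R_f + β_P × MRP = 3.70% + 0.5497 × 7.71% = 7.94%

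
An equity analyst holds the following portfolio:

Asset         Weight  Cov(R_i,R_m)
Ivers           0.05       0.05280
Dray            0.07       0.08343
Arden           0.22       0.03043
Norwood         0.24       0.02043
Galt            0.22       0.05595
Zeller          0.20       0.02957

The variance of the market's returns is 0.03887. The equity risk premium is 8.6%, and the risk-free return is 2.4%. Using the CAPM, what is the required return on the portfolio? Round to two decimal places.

10.87%

β_Ivers = 0.05280 / 0.03887 = 1.3584
β_Dray = 0.08343 / 0.03887 = 2.1464
β_Arden = 0.03043 / 0.03887 = 0.7829
β_Norwood = 0.02043 / 0.03887 = 0.5256
β_Galt = 0.05595 / 0.03887 = 1.4394
β_Zeller = 0.02957 / 0.03887 = 0.7607
β_P = Σ w_i β_i = 0.05×1.3584 + 0.07×2.1464 + 0.22×0.7829 + 0.24×0.5256 + 0.22×1.4394 + 0.20×0.7607 = 0.9854
E(R_P) = R_f + β_P × MRP = 2.4% + 0.9854 × 8.6% = 10.87%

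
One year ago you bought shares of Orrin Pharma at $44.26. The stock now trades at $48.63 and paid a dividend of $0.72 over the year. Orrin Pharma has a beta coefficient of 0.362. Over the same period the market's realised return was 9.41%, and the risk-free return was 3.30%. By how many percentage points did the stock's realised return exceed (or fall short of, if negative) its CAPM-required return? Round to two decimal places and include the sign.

+5.99%

Realised HPR = (P1 + D1 − P0) / P0 = (48.63 + 0.72 − 44.26) / 44.26 = 5.09 / 44.26 = 11.5002%
MRP = 9.41% − 3.30% = 6.11%
CAPM required = R_f + β·MRP = 3.30% + 0.362 × 6.11% = 5.51182%
α = realised − required = 11.5002% − 5.51182% = +5.99%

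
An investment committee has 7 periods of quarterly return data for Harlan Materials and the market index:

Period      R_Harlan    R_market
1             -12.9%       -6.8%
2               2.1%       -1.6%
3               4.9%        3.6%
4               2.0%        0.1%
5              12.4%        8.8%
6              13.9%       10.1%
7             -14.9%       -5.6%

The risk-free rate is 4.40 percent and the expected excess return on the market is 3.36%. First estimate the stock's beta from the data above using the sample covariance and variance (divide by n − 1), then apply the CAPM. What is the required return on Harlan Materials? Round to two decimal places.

9.86%

Mean R_i = (-12.9 + 2.1 + 4.9 + 2.0 + 12.4 + 13.9 − 14.9) / 7 = 1.0714%
Mean R_m = (-6.8 − 1.6 + 3.6 + 0.1 + 8.8 + 10.1 − 5.6) / 7 = 1.2286%
Σ(R_i − R̄_i)(R_m − R̄_m) = 425.9357  ⇒  Cov = 425.9357 / 6 = 70.9893
Σ(R_m − R̄_m)² = 262.0143  ⇒  Var(R_m) = 262.0143 / 6 = 43.6691
β = Cov / Var(R_m) = 70.9893 / 43.6691 = 1.6256
E(R) = R_f + β × MRP = 4.40% + 1.6256 × 3.36% = 9.86%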